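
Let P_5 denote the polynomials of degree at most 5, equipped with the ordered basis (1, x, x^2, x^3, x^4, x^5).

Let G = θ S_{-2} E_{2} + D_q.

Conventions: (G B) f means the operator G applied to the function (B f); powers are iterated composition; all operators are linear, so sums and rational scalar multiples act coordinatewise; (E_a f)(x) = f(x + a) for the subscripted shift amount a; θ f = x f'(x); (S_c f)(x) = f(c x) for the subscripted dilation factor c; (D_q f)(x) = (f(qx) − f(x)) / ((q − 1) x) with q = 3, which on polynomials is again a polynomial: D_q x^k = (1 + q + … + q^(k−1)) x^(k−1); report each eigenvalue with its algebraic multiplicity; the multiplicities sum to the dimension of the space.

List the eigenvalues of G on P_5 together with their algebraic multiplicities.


λ = -160 (multiplicity 1), λ = -24 (multiplicity 1), λ = -2 (multiplicity 1), λ = 0 (multiplicity 1), λ = 8 (multiplicity 1), λ = 64 (multiplicity 1)

image of 1: 0
image of x: -2x + 1
image of x^2: 8x^2 - 4x
image of x^3: -24x^3 + 61x^2 - 24x
image of x^4: 64x^4 - 152x^3 + 192x^2 - 64x
image of x^5: -160x^5 + 761x^4 - 960x^3 + 640x^2 - 160x
the matrix is upper triangular; its diagonal is (0, -2, 8, -24, 64, -160)
for a triangular matrix the eigenvalues are the diagonal entries, with algebraic multiplicity their repetition count


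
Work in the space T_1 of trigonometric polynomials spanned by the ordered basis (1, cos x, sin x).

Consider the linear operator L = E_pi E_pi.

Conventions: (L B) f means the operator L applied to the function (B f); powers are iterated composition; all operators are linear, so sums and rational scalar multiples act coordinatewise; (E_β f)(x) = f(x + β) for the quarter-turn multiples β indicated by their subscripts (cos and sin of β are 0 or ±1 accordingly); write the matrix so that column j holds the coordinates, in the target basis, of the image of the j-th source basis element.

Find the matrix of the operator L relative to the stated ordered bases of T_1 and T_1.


image of 1: 1
image of cos x: cos x
image of sin x: sin x
each image's coordinates form column j of the matrix

the matrix is [[1, 0, 0]; [0, 1, 0]; [0, 0, 1]] (rows listed top to bottom)


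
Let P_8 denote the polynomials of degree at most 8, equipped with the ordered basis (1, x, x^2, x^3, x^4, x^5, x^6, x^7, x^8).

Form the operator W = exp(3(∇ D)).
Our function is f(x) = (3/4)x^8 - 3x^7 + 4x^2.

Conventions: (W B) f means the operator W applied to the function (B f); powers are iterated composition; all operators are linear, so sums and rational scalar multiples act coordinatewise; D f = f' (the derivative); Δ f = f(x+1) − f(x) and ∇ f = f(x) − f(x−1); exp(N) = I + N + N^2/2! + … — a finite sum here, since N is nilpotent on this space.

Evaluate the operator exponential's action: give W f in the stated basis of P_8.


order-1 term: 126x^6 - 756x^5 + 1575x^4 - 1890x^3 + 1323x^2 - 504x + 105
order-2 term: 5670x^4 - 34020x^3 + 73710x^2 - 73710x + 28728
order-3 term: 68040x^2 - 272160x + 272160
order-4 term: 102060
the series for exp(3(∇ D)) f terminates at order 4
exp(3(∇ D)) f = (3/4)x^8 - 3x^7 + 126x^6 - 756x^5 + 7245x^4 - 35910x^3 + 143077x^2 - 346374x + 403053

g(x) = (3/4)x^8 - 3x^7 + 126x^6 - 756x^5 + 7245x^4 - 35910x^3 + 143077x^2 - 346374x + 403053


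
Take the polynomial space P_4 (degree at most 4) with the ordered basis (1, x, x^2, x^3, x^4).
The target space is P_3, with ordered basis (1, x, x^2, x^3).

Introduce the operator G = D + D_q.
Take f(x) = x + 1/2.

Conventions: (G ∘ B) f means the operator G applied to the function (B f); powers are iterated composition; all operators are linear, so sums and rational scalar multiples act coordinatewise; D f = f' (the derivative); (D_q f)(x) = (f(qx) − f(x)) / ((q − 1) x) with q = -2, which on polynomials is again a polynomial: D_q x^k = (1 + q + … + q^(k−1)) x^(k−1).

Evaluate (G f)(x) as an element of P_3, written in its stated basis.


the image equals g(x) = 2

D f = 1
D_q f = 1
(D + D_q) f = 2


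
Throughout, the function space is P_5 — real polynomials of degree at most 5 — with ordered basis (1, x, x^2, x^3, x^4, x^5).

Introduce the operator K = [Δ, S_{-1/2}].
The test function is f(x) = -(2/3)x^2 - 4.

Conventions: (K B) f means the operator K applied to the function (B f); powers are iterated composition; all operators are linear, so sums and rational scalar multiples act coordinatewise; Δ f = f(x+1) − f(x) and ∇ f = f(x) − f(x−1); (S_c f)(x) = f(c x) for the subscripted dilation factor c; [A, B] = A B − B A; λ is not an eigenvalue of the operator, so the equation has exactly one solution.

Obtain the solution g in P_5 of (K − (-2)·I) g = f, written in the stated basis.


g(x) = -(1/3)x^2 + (1/4)x - 31/16

write g with unknown coordinates in the stated basis and equate coefficients in (K − (-2)·I) g = f
solving from the highest basis element down gives g = -(1/3)x^2 + (1/4)x - 31/16
check: K g = -(1/2)x - 1/8
so K g − (-2)·g = -(2/3)x^2 - 4 = f ✓


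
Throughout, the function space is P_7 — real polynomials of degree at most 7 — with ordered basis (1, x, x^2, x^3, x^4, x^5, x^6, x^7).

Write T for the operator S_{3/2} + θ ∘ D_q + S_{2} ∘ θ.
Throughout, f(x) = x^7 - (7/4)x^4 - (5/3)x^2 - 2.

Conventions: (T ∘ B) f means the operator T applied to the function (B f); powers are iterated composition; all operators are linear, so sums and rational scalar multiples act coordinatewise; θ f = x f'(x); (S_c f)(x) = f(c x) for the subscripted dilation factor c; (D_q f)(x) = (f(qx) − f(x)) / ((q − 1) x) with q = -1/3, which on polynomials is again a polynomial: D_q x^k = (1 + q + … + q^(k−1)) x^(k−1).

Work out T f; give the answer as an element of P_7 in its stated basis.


S_{3/2} f = (2187/128)x^7 - (567/64)x^4 - (15/4)x^2 - 2
D_q f = (547/729)x^6 - (35/27)x^3 - (10/9)x
θ D_q f = (1094/243)x^6 - (35/9)x^3 - (10/9)x
θ f = 7x^7 - 7x^4 - (10/3)x^2
S_{2} θ f = 896x^7 - 112x^4 - (40/3)x^2
(S_{3/2} + θ ∘ D_q + S_{2} ∘ θ) f = (116875/128)x^7 + (1094/243)x^6 - (7735/64)x^4 - (35/9)x^3 - (205/12)x^2 - (10/9)x - 2

the result is g(x) = (116875/128)x^7 + (1094/243)x^6 - (7735/64)x^4 - (35/9)x^3 - (205/12)x^2 - (10/9)x - 2


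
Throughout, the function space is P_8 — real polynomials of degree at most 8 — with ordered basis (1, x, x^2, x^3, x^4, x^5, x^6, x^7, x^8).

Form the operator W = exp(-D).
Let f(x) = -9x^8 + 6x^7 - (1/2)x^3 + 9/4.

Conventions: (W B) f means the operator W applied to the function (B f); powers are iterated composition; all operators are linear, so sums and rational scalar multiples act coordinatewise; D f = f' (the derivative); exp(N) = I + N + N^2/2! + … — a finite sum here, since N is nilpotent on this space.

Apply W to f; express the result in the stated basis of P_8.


order-1 term: 72x^7 - 42x^6 + (3/2)x^2
order-2 term: -252x^6 + 126x^5 - (3/2)x
order-3 term: 504x^5 - 210x^4 + 1/2
order-4 term: -630x^4 + 210x^3
order-5 term: 504x^3 - 126x^2
order-6 term: -252x^2 + 42x
order-7 term: 72x - 6
order-8 term: -9
the series for exp(-D) f terminates at order 8
exp(-D) f = -9x^8 + 78x^7 - 294x^6 + 630x^5 - 840x^4 + (1427/2)x^3 - (753/2)x^2 + (225/2)x - 49/4

the image equals g(x) = -9x^8 + 78x^7 - 294x^6 + 630x^5 - 840x^4 + (1427/2)x^3 - (753/2)x^2 + (225/2)x - 49/4


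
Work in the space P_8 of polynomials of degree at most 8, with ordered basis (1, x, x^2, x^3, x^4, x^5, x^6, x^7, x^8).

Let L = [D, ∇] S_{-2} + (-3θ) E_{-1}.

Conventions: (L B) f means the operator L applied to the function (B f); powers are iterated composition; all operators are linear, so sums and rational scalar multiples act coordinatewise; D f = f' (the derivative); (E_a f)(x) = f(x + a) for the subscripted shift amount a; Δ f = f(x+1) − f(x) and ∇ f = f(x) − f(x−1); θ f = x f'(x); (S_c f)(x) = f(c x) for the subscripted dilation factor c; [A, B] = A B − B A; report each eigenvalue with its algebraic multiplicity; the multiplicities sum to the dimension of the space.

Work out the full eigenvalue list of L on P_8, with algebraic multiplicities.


image of 1: 0
image of x: -3x
image of x^2: -6x^2 + 6x
image of x^3: -9x^3 + 18x^2 - 9x
image of x^4: -12x^4 + 36x^3 - 36x^2 + 12x
image of x^5: -15x^5 + 60x^4 - 90x^3 + 60x^2 - 15x
image of x^6: -18x^6 + 90x^5 - 180x^4 + 180x^3 - 90x^2 + 18x
image of x^7: -21x^7 + 126x^6 - 315x^5 + 420x^4 - 315x^3 + 126x^2 - 21x
image of x^8: -24x^8 + 168x^7 - 504x^6 + 840x^5 - 840x^4 + 504x^3 - 168x^2 + 24x
the matrix is upper triangular; its diagonal is (0, -3, -6, -9, -12, -15, -18, -21, -24)
for a triangular matrix the eigenvalues are the diagonal entries, with algebraic multiplicity their repetition count

λ = -24 (multiplicity 1), λ = -21 (multiplicity 1), λ = -18 (multiplicity 1), λ = -15 (multiplicity 1), λ = -12 (multiplicity 1), λ = -9 (multiplicity 1), λ = -6 (multiplicity 1), λ = -3 (multiplicity 1), λ = 0 (multiplicity 1)


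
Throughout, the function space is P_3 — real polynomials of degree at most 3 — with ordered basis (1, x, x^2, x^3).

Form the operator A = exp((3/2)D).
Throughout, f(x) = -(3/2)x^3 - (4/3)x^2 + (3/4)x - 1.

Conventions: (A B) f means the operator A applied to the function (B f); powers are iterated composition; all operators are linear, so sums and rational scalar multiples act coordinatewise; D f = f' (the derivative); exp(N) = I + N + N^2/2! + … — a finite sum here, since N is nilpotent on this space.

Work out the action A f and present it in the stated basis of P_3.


the image equals g(x) = -(3/2)x^3 - (97/12)x^2 - (107/8)x - 127/16

order-1 term: -(27/4)x^2 - 4x + 9/8
order-2 term: -(81/8)x - 3
order-3 term: -81/16
the series for exp((3/2)D) f terminates at order 3
exp((3/2)D) f = -(3/2)x^3 - (97/12)x^2 - (107/8)x - 127/16


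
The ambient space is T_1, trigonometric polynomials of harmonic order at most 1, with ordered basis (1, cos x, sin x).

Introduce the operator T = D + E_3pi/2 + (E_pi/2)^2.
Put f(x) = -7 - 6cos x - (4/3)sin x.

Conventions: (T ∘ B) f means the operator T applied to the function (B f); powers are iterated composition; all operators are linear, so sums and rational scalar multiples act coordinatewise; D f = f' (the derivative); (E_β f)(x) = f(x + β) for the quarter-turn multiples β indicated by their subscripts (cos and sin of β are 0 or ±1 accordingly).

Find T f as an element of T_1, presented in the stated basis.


the image equals g(x) = -14 + 6cos x + (4/3)sin x

D f = -(4/3)cos x + 6sin x
E_3pi/2 f = -7 + (4/3)cos x - 6sin x
E_pi/2 f = -7 - (4/3)cos x + 6sin x
E_pi/2 E_pi/2 f = -7 + 6cos x + (4/3)sin x
(D + E_3pi/2 + (E_pi/2)^2) f = -14 + 6cos x + (4/3)sin x


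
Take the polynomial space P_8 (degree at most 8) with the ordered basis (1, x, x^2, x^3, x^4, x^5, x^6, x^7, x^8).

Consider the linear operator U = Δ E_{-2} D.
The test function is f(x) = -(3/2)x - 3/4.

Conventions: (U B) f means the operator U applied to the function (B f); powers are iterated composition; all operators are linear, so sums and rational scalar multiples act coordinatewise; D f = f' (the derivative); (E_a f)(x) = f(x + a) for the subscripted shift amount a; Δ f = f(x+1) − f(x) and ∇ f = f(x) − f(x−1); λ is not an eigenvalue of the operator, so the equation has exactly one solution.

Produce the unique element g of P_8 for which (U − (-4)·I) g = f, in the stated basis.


write g with unknown coordinates in the stated basis and equate coefficients in (U − (-4)·I) g = f
solving from the highest basis element down gives g = -(3/8)x - 3/16
check: U g = 0
so U g − (-4)·g = -(3/2)x - 3/4 = f ✓

g(x) = -(3/8)x - 3/16


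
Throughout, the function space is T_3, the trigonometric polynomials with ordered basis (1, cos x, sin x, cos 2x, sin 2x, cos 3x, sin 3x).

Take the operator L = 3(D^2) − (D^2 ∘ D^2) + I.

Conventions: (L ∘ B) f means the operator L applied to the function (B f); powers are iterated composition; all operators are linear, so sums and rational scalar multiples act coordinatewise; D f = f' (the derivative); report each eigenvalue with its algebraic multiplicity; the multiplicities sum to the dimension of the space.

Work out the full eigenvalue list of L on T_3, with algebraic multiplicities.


image of 1: 1
image of cos x: -3cos x
image of sin x: -3sin x
image of cos 2x: -27cos 2x
image of sin 2x: -27sin 2x
image of cos 3x: -107cos 3x
image of sin 3x: -107sin 3x
the matrix is diagonal; its diagonal is (1, -3, -3, -27, -27, -107, -107)
for a triangular matrix the eigenvalues are the diagonal entries, with algebraic multiplicity their repetition count

λ = -107 (multiplicity 2), λ = -27 (multiplicity 2), λ = -3 (multiplicity 2), λ = 1 (multiplicity 1)


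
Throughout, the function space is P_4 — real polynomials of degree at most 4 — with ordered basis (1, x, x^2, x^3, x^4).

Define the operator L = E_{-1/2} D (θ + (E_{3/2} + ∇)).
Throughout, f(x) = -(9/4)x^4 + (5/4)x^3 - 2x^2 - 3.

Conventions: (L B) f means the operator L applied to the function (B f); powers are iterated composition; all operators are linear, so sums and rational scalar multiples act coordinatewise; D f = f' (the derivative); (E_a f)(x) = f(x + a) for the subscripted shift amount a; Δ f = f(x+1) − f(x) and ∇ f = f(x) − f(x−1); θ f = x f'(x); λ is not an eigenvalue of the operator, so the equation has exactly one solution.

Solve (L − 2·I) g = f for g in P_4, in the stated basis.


write g with unknown coordinates in the stated basis and equate coefficients in (L − 2·I) g = f
solving from the highest basis element down gives g = (9/8)x^4 + (85/8)x^3 + (259/4)x^2 + (3363/16)x + 17977/64
check: L g = (45/2)x^3 + (255/2)x^2 + (3363/8)x + 17881/32
so L g − 2·g = -(9/4)x^4 + (5/4)x^3 - 2x^2 - 3 = f ✓

the image equals g(x) = (9/8)x^4 + (85/8)x^3 + (259/4)x^2 + (3363/16)x + 17977/64


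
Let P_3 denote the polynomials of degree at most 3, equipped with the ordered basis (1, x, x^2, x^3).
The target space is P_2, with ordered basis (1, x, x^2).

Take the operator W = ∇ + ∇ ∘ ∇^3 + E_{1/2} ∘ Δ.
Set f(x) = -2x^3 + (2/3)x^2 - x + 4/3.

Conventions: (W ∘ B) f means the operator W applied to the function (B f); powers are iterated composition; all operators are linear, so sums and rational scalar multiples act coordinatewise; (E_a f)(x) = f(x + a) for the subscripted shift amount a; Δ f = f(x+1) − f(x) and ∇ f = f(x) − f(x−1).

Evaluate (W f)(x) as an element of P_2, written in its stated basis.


∇ f = -6x^2 + (22/3)x - 11/3
∇ f = -6x^2 + (22/3)x - 11/3
∇ ∇ f = -12x + 40/3
∇ ∇ ∇ f = -12
∇ ∇^3 f = 0
Δ f = -6x^2 - (14/3)x - 7/3
E_{1/2} Δ f = -6x^2 - (32/3)x - 37/6
(∇ + ∇ ∘ ∇^3 + E_{1/2} ∘ Δ) f = -12x^2 - (10/3)x - 59/6

the result is g(x) = -12x^2 - (10/3)x - 59/6


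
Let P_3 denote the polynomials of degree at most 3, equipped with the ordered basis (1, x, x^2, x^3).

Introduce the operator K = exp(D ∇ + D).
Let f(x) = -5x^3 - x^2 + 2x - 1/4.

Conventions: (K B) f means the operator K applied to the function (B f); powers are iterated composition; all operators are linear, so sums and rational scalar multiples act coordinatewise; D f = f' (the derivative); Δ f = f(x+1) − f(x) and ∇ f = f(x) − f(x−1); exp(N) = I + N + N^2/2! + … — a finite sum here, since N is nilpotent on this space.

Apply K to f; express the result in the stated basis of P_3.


g(x) = -5x^3 - 16x^2 - 45x - 85/4

order-1 term: -15x^2 - 32x + 15
order-2 term: -15x - 31
order-3 term: -5
the series for exp(D ∇ + D) f terminates at order 3
exp(D ∇ + D) f = -5x^3 - 16x^2 - 45x - 85/4


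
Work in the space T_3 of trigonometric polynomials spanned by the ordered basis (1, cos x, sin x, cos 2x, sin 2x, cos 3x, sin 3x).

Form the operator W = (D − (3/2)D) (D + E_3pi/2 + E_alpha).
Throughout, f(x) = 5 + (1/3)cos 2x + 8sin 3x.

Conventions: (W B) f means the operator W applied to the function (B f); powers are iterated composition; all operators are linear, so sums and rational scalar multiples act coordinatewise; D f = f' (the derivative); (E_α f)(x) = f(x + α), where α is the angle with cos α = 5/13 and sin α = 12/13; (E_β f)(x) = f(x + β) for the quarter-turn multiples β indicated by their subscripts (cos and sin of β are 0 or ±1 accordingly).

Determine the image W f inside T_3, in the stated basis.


the result is g(x) = (458/507)cos 2x - (96/169)sin 2x + (24420/2197)cos 3x + (95520/2197)sin 3x

D f = -(2/3)sin 2x + 24cos 3x
E_3pi/2 f = 5 - (1/3)cos 2x + 8cos 3x
E_alpha f = 5 - (119/507)cos 2x - (40/169)sin 2x - (6624/2197)cos 3x - (16280/2197)sin 3x
(D + E_3pi/2 + E_alpha) f = 10 - (96/169)cos 2x - (458/507)sin 2x + (63680/2197)cos 3x - (16280/2197)sin 3x
D (D + E_3pi/2 + E_alpha) f = -(916/507)cos 2x + (192/169)sin 2x - (48840/2197)cos 3x - (191040/2197)sin 3x
D (D + E_3pi/2 + E_alpha) f = -(916/507)cos 2x + (192/169)sin 2x - (48840/2197)cos 3x - (191040/2197)sin 3x
(-(3/2)D) (D + E_3pi/2 + E_alpha) f = (458/169)cos 2x - (288/169)sin 2x + (73260/2197)cos 3x + (286560/2197)sin 3x
(D − (3/2)D) (D + E_3pi/2 + E_alpha) f = (458/507)cos 2x - (96/169)sin 2x + (24420/2197)cos 3x + (95520/2197)sin 3x


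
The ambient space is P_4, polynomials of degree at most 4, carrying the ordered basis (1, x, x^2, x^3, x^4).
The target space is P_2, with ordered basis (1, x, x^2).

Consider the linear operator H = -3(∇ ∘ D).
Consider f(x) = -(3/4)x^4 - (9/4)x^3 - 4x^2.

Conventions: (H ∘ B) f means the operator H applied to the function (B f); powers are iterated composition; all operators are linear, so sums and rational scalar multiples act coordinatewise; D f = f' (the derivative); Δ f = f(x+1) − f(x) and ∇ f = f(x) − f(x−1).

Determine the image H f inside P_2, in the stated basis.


D f = -3x^3 - (27/4)x^2 - 8x
∇ D f = -9x^2 - (9/2)x - 17/4
(-3(∇ ∘ D)) f = 27x^2 + (27/2)x + 51/4

the image equals g(x) = 27x^2 + (27/2)x + 51/4


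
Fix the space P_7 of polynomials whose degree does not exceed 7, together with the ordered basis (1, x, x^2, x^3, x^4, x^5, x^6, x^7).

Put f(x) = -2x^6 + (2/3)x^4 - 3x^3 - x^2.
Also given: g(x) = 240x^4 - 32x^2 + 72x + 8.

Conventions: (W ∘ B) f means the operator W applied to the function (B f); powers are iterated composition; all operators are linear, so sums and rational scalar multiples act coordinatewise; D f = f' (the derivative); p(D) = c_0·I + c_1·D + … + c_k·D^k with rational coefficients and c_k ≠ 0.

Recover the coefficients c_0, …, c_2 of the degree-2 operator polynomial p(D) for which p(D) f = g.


p(D) = -4·D^2, i.e. c_0 = 0, c_1 = 0, c_2 = -4

D^0 f = -2x^6 + (2/3)x^4 - 3x^3 - x^2
D^1 f = -12x^5 + (8/3)x^3 - 9x^2 - 2x
D^2 f = -60x^4 + 8x^2 - 18x - 2
matching coefficients of g against c_0 f + c_1 Df + … from the top degree down determines the c_i
solution: c_0 = 0, c_1 = 0, c_2 = -4


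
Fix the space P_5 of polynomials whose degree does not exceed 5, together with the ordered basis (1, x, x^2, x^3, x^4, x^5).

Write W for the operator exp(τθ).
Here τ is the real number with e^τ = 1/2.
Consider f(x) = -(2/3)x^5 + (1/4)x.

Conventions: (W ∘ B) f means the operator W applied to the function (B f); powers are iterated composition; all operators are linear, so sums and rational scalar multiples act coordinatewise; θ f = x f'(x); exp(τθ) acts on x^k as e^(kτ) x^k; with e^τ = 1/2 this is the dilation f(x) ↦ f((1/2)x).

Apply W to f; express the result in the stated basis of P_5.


g(x) = -(1/48)x^5 + (1/8)x

exp(τθ) x^k = e^(kτ) x^k; with e^τ = 1/2 this sends x^k to (1/2)^k x^k
x ↦ 1/2 x
x^5 ↦ 1/32 x^5
applying this coordinatewise to f: exp(τθ) f = -(1/48)x^5 + (1/8)x


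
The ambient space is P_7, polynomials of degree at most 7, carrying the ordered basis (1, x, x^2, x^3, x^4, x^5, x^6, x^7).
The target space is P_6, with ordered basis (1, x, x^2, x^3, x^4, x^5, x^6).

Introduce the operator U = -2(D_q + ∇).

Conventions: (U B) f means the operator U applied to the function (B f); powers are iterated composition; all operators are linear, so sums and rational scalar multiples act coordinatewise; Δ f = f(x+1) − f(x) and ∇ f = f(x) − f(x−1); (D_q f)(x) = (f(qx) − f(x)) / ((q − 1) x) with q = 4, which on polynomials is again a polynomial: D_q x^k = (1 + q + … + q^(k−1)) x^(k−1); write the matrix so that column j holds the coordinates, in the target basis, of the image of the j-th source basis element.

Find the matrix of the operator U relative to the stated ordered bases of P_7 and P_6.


image of 1: 0
image of x: -4
image of x^2: -14x + 2
image of x^3: -48x^2 + 6x - 2
image of x^4: -178x^3 + 12x^2 - 8x + 2
image of x^5: -692x^4 + 20x^3 - 20x^2 + 10x - 2
image of x^6: -2742x^5 + 30x^4 - 40x^3 + 30x^2 - 12x + 2
image of x^7: -10936x^6 + 42x^5 - 70x^4 + 70x^3 - 42x^2 + 14x - 2
each image's coordinates form column j of the matrix

the matrix is [[0, -4, 2, -2, 2, -2, 2, -2]; [0, 0, -14, 6, -8, 10, -12, 14]; [0, 0, 0, -48, 12, -20, 30, -42]; [0, 0, 0, 0, -178, 20, -40, 70]; [0, 0, 0, 0, 0, -692, 30, -70]; [0, 0, 0, 0, 0, 0, -2742, 42]; [0, 0, 0, 0, 0, 0, 0, -10936]] (rows listed top to bottom)


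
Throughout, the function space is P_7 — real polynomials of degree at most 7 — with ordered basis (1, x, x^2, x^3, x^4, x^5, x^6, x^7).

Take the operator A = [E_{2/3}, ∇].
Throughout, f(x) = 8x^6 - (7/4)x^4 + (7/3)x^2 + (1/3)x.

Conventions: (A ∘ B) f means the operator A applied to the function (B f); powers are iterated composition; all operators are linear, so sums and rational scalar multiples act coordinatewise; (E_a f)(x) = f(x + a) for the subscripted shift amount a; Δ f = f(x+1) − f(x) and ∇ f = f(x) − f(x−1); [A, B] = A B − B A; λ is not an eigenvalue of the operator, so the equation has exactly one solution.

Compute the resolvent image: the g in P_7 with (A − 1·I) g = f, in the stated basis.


write g with unknown coordinates in the stated basis and equate coefficients in (A − 1·I) g = f
solving from the highest basis element down gives g = -8x^6 + (7/4)x^4 - (7/3)x^2 - (1/3)x
check: A g = 0
so A g − 1·g = 8x^6 - (7/4)x^4 + (7/3)x^2 + (1/3)x = f ✓

the result is g(x) = -8x^6 + (7/4)x^4 - (7/3)x^2 - (1/3)x


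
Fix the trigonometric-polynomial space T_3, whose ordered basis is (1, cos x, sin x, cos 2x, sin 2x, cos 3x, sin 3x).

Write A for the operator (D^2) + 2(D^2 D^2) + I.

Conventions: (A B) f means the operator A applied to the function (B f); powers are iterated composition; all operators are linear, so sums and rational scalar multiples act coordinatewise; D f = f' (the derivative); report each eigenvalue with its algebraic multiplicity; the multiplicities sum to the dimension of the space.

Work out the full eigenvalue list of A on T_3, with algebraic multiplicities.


image of 1: 1
image of cos x: 2cos x
image of sin x: 2sin x
image of cos 2x: 29cos 2x
image of sin 2x: 29sin 2x
image of cos 3x: 154cos 3x
image of sin 3x: 154sin 3x
the matrix is diagonal; its diagonal is (1, 2, 2, 29, 29, 154, 154)
for a triangular matrix the eigenvalues are the diagonal entries, with algebraic multiplicity their repetition count

λ = 1 (multiplicity 1), λ = 2 (multiplicity 2), λ = 29 (multiplicity 2), λ = 154 (multiplicity 2)


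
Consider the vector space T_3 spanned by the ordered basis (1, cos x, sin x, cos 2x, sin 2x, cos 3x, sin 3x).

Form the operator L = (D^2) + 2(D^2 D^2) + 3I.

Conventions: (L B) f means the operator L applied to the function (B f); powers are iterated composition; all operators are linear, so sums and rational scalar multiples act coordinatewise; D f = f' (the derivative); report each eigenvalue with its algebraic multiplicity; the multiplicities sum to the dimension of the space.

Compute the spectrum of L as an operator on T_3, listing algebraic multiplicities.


image of 1: 3
image of cos x: 4cos x
image of sin x: 4sin x
image of cos 2x: 31cos 2x
image of sin 2x: 31sin 2x
image of cos 3x: 156cos 3x
image of sin 3x: 156sin 3x
the matrix is diagonal; its diagonal is (3, 4, 4, 31, 31, 156, 156)
for a triangular matrix the eigenvalues are the diagonal entries, with algebraic multiplicity their repetition count

λ = 3 (multiplicity 1), λ = 4 (multiplicity 2), λ = 31 (multiplicity 2), λ = 156 (multiplicity 2)


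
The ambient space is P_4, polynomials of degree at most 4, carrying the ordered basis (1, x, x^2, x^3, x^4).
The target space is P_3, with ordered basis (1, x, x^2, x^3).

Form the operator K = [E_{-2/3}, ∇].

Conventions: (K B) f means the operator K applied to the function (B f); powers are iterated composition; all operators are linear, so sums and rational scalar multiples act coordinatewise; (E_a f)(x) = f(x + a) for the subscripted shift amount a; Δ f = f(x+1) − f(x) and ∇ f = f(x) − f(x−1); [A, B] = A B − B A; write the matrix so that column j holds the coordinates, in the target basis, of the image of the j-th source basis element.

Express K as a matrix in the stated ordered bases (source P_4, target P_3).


image of 1: 0
image of x: 0
image of x^2: 0
image of x^3: 0
image of x^4: 0
each image's coordinates form column j of the matrix

the matrix is [[0, 0, 0, 0, 0]; [0, 0, 0, 0, 0]; [0, 0, 0, 0, 0]; [0, 0, 0, 0, 0]] (rows listed top to bottom)


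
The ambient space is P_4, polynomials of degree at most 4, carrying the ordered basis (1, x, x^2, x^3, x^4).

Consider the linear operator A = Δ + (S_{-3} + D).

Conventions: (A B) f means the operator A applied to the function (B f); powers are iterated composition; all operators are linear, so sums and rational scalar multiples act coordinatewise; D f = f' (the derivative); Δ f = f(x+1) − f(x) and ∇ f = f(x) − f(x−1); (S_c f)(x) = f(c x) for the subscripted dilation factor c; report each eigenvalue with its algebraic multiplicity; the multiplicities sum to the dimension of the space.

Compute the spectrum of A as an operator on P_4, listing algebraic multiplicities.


image of 1: 1
image of x: -3x + 2
image of x^2: 9x^2 + 4x + 1
image of x^3: -27x^3 + 6x^2 + 3x + 1
image of x^4: 81x^4 + 8x^3 + 6x^2 + 4x + 1
the matrix is upper triangular; its diagonal is (1, -3, 9, -27, 81)
for a triangular matrix the eigenvalues are the diagonal entries, with algebraic multiplicity their repetition count

λ = -27 (multiplicity 1), λ = -3 (multiplicity 1), λ = 1 (multiplicity 1), λ = 9 (multiplicity 1), λ = 81 (multiplicity 1)


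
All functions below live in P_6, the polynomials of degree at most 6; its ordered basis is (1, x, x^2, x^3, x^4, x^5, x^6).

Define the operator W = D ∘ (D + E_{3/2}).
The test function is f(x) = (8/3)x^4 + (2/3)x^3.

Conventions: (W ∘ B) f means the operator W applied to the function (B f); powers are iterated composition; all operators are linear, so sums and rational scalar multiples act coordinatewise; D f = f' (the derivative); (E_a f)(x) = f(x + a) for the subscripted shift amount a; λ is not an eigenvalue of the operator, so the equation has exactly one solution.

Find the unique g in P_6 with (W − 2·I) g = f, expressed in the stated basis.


g(x) = -(4/3)x^4 - 3x^3 - (49/2)x^2 - 65x - 903/8

write g with unknown coordinates in the stated basis and equate coefficients in (W − 2·I) g = f
solving from the highest basis element down gives g = -(4/3)x^4 - 3x^3 - (49/2)x^2 - 65x - 903/8
check: W g = -(16/3)x^3 - 49x^2 - 130x - 903/4
so W g − 2·g = (8/3)x^4 + (2/3)x^3 = f ✓


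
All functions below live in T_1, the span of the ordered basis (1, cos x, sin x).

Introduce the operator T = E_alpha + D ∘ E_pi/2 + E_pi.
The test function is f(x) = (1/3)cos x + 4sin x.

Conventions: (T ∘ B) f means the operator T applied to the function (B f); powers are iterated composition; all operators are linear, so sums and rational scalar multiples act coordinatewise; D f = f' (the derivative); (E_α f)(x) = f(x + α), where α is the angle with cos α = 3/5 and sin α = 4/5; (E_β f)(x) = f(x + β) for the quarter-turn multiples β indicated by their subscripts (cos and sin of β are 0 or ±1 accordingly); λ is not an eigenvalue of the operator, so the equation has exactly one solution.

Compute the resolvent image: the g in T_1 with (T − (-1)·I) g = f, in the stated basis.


the result is g(x) = -(25/6)cos x - (5/3)sin x

write g with unknown coordinates in the stated basis and equate coefficients in (T − (-1)·I) g = f
solving from the highest basis element down gives g = -(25/6)cos x - (5/3)sin x
check: T g = (9/2)cos x + (17/3)sin x
so T g − (-1)·g = (1/3)cos x + 4sin x = f ✓


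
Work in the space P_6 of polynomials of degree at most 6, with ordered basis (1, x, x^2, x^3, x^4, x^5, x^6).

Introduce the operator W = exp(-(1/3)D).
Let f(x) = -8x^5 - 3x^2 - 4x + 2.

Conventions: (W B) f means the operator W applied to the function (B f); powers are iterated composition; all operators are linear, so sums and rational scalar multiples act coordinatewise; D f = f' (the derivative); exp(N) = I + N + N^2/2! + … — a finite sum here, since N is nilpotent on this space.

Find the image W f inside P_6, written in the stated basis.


order-1 term: (40/3)x^4 + 2x + 4/3
order-2 term: -(80/9)x^3 - 1/3
order-3 term: (80/27)x^2
order-4 term: -(40/81)x
order-5 term: 8/243
the series for exp(-(1/3)D) f terminates at order 5
exp(-(1/3)D) f = -8x^5 + (40/3)x^4 - (80/9)x^3 - (1/27)x^2 - (202/81)x + 737/243

g(x) = -8x^5 + (40/3)x^4 - (80/9)x^3 - (1/27)x^2 - (202/81)x + 737/243


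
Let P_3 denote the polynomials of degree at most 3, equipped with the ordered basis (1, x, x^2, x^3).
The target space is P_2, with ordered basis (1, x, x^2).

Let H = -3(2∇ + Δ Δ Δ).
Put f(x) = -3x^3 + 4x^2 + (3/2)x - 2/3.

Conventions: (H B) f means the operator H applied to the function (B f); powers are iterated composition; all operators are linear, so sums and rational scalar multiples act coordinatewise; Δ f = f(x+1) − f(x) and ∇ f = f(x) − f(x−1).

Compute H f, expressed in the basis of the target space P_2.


the image equals g(x) = 54x^2 - 102x + 87

∇ f = -9x^2 + 17x - 11/2
(2∇) f = -18x^2 + 34x - 11
Δ f = -9x^2 - x + 5/2
Δ Δ f = -18x - 10
Δ Δ Δ f = -18
(2∇ + Δ Δ Δ) f = -18x^2 + 34x - 29
(-3(2∇ + Δ Δ Δ)) f = 54x^2 - 102x + 87


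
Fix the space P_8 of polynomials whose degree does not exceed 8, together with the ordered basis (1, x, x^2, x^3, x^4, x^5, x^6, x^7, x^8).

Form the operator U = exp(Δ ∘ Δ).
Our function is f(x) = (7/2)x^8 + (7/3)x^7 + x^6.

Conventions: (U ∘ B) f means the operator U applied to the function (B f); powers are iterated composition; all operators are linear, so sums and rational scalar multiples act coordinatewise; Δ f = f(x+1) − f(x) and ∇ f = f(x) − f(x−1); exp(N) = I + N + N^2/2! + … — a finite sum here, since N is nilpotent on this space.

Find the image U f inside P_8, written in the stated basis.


order-1 term: 196x^6 + 1274x^5 + 3950x^4 + (21430/3)x^3 + 7756x^2 + (14162/3)x + 1245
order-2 term: 2940x^4 + 24500x^3 + 82500x^2 + 131060x + 82022
order-3 term: 11760x^2 + 72520x + 117720
order-4 term: 5880
the series for exp(Δ ∘ Δ) f terminates at order 4
exp(Δ ∘ Δ) f = (7/2)x^8 + (7/3)x^7 + 197x^6 + 1274x^5 + 6890x^4 + (94930/3)x^3 + 102016x^2 + (624902/3)x + 206867

the result is g(x) = (7/2)x^8 + (7/3)x^7 + 197x^6 + 1274x^5 + 6890x^4 + (94930/3)x^3 + 102016x^2 + (624902/3)x + 206867


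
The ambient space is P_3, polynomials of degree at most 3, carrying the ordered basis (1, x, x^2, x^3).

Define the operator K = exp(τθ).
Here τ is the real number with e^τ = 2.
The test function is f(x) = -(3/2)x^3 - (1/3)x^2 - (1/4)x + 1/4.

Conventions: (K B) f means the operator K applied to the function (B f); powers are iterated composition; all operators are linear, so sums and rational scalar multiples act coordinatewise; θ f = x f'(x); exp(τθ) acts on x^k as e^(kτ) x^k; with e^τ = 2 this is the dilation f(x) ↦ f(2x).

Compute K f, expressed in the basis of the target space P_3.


exp(τθ) x^k = e^(kτ) x^k; with e^τ = 2 this sends x^k to 2^k x^k
x ↦ 2 x
x^2 ↦ 4 x^2
x^3 ↦ 8 x^3
applying this coordinatewise to f: exp(τθ) f = -12x^3 - (4/3)x^2 - (1/2)x + 1/4

g(x) = -12x^3 - (4/3)x^2 - (1/2)x + 1/4


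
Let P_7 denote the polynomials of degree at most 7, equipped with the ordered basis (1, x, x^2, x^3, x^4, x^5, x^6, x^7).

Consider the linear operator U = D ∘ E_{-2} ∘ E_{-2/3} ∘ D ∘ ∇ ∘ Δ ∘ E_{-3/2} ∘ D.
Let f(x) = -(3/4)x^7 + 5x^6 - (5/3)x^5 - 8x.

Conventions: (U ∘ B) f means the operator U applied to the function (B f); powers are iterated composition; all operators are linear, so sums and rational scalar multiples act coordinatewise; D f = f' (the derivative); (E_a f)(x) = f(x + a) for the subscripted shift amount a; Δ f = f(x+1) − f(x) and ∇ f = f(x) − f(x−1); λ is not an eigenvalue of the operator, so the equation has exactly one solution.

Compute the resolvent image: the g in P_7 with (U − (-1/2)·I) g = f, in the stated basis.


write g with unknown coordinates in the stated basis and equate coefficients in (U − (-1/2)·I) g = f
solving from the highest basis element down gives g = -(3/2)x^7 + 10x^6 - (10/3)x^5 + 7560x^2 - 77416x + 193310
check: U g = -3780x^2 + 38700x - 96655
so U g − (-1/2)·g = -(3/4)x^7 + 5x^6 - (5/3)x^5 - 8x = f ✓

g(x) = -(3/2)x^7 + 10x^6 - (10/3)x^5 + 7560x^2 - 77416x + 193310


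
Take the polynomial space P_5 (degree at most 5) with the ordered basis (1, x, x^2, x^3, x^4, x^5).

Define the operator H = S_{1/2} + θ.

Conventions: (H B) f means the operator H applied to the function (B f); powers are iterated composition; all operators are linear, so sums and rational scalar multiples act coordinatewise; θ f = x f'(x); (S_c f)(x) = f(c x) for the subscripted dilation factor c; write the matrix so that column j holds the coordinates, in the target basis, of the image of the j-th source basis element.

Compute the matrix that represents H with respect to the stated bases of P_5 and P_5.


image of 1: 1
image of x: (3/2)x
image of x^2: (9/4)x^2
image of x^3: (25/8)x^3
image of x^4: (65/16)x^4
image of x^5: (161/32)x^5
each image's coordinates form column j of the matrix

the matrix is [[1, 0, 0, 0, 0, 0]; [0, 3/2, 0, 0, 0, 0]; [0, 0, 9/4, 0, 0, 0]; [0, 0, 0, 25/8, 0, 0]; [0, 0, 0, 0, 65/16, 0]; [0, 0, 0, 0, 0, 161/32]] (rows listed top to bottom)


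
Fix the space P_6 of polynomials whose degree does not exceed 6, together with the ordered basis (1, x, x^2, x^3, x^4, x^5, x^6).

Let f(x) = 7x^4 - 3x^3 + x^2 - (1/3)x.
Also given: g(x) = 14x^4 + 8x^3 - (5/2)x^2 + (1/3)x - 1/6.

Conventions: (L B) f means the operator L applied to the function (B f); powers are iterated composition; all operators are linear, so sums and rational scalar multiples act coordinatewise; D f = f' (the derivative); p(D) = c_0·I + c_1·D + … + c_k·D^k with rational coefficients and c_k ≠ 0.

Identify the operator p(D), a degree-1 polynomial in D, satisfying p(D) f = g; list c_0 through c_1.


D^0 f = 7x^4 - 3x^3 + x^2 - (1/3)x
D^1 f = 28x^3 - 9x^2 + 2x - 1/3
matching coefficients of g against c_0 f + c_1 Df + … from the top degree down determines the c_i
solution: c_0 = 2, c_1 = 1/2

c_0 = 2, c_1 = 1/2


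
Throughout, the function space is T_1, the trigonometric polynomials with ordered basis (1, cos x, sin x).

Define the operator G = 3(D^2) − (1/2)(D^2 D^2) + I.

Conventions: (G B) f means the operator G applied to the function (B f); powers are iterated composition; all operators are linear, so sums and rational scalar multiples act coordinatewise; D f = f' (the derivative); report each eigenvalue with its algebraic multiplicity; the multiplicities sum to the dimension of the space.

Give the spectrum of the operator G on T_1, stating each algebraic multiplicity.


image of 1: 1
image of cos x: -(5/2)cos x
image of sin x: -(5/2)sin x
the matrix is diagonal; its diagonal is (1, -5/2, -5/2)
for a triangular matrix the eigenvalues are the diagonal entries, with algebraic multiplicity their repetition count

λ = -5/2 (multiplicity 2), λ = 1 (multiplicity 1)


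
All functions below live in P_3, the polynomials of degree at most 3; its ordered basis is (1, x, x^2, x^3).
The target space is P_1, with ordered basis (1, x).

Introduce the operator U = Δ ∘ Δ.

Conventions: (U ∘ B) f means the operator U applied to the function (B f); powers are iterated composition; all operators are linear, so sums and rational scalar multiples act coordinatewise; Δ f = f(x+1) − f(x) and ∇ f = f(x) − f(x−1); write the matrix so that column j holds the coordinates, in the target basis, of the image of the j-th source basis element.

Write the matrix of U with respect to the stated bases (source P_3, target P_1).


the matrix is [[0, 0, 2, 6]; [0, 0, 0, 6]] (rows listed top to bottom)

image of 1: 0
image of x: 0
image of x^2: 2
image of x^3: 6x + 6
each image's coordinates form column j of the matrix


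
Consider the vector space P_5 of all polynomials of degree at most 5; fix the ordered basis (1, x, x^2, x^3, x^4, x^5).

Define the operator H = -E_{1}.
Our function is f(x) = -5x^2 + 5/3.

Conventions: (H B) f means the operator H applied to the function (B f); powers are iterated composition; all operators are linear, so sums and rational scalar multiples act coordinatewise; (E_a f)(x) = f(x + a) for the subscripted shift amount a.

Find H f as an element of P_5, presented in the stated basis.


g(x) = 5x^2 + 10x + 10/3

E_{1} f = -5x^2 - 10x - 10/3
(-E_{1}) f = 5x^2 + 10x + 10/3


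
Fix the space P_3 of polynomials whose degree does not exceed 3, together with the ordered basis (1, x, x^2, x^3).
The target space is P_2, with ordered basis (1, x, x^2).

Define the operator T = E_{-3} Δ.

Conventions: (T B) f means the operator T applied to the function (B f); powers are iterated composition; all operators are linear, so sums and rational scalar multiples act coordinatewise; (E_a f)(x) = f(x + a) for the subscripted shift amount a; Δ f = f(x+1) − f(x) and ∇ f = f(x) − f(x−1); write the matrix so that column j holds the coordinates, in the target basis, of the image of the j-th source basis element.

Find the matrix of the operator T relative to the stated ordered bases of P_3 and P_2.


the matrix is [[0, 1, -5, 19]; [0, 0, 2, -15]; [0, 0, 0, 3]] (rows listed top to bottom)

image of 1: 0
image of x: 1
image of x^2: 2x - 5
image of x^3: 3x^2 - 15x + 19
each image's coordinates form column j of the matrix


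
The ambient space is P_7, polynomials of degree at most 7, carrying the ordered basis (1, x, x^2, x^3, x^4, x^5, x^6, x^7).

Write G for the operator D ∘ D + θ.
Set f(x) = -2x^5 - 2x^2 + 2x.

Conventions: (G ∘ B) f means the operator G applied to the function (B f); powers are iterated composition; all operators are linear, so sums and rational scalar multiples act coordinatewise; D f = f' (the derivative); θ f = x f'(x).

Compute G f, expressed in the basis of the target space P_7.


g(x) = -10x^5 - 40x^3 - 4x^2 + 2x - 4

D f = -10x^4 - 4x + 2
D D f = -40x^3 - 4
θ f = -10x^5 - 4x^2 + 2x
(D ∘ D + θ) f = -10x^5 - 40x^3 - 4x^2 + 2x - 4


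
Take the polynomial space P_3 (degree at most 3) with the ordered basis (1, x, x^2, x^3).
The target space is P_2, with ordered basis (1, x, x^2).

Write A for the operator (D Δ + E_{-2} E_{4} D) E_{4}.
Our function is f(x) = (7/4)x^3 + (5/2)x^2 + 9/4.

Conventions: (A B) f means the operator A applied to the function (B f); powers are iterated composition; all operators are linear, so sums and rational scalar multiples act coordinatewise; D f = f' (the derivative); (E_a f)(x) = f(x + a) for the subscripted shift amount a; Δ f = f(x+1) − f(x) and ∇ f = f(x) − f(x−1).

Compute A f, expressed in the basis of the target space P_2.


g(x) = (21/4)x^2 + (157/2)x + 1085/4

E_{4} f = (7/4)x^3 + (47/2)x^2 + 104x + 617/4
Δ E_{4} f = (21/4)x^2 + (209/4)x + 517/4
D Δ E_{4} f = (21/2)x + 209/4
D E_{4} f = (21/4)x^2 + 47x + 104
E_{4} D E_{4} f = (21/4)x^2 + 89x + 376
E_{-2} E_{4} D E_{4} f = (21/4)x^2 + 68x + 219
(D Δ + E_{-2} E_{4} D) E_{4} f = (21/4)x^2 + (157/2)x + 1085/4


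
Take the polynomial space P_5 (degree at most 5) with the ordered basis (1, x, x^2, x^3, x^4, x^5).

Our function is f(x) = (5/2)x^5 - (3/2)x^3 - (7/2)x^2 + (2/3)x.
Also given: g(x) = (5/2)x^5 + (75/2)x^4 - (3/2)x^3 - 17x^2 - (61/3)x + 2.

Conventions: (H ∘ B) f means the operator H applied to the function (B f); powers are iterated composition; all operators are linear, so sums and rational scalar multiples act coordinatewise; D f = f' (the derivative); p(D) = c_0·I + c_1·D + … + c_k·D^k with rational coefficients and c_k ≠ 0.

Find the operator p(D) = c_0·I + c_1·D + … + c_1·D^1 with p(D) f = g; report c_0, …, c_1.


c_0 = 1, c_1 = 3

D^0 f = (5/2)x^5 - (3/2)x^3 - (7/2)x^2 + (2/3)x
D^1 f = (25/2)x^4 - (9/2)x^2 - 7x + 2/3
matching coefficients of g against c_0 f + c_1 Df + … from the top degree down determines the c_i
solution: c_0 = 1, c_1 = 3
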